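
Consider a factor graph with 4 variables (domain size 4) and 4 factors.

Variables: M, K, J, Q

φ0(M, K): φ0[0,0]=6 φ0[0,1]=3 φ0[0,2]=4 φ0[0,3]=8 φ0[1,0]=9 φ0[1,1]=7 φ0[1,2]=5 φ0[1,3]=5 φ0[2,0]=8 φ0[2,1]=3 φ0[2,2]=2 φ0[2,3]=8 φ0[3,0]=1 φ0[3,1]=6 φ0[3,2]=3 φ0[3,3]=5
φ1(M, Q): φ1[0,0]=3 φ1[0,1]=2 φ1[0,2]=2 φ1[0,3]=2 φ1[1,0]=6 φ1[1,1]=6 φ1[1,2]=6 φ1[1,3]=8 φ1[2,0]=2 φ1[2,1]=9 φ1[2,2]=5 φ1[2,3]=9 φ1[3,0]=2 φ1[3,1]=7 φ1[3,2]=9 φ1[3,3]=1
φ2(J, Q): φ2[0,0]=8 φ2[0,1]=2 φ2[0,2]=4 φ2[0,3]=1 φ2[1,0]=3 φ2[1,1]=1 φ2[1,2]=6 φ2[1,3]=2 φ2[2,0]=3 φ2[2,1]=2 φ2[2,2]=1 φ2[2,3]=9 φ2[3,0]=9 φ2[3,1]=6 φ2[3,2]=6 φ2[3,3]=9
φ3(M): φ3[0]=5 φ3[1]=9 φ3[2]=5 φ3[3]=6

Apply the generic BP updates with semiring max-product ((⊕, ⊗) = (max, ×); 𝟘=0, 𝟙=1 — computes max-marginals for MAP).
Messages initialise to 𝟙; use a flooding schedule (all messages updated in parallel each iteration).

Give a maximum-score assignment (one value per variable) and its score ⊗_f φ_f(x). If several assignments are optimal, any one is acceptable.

init: all messages = 𝟙 over 4 values
r1 m[φ0→M] = [8, 9, 8, 6]
r1 m[φ0→K] = [9, 7, 5, 8]
r1 m[φ1→M] = [3, 8, 9, 9]
r1 m[φ1→Q] = [6, 9, 9, 9]
r1 m[φ2→J] = [8, 6, 9, 9]
r1 m[φ2→Q] = [9, 6, 6, 9]
r1 m[φ3→M] = [5, 9, 5, 6]
r1 m[M→φ0] = [1, 1, 1, 1]
r1 m[M→φ1] = [1, 1, 1, 1]
r1 m[M→φ3] = [1, 1, 1, 1]
r1 m[K→φ0] = [1, 1, 1, 1]
r1 m[J→φ2] = [1, 1, 1, 1]
r1 m[Q→φ1] = [1, 1, 1, 1]
r1 m[Q→φ2] = [1, 1, 1, 1]
r2 m[φ0→M] = [8, 9, 8, 6]
r2 m[φ0→K] = [9, 7, 5, 8]
r2 m[φ1→M] = [3, 8, 9, 9]
r2 m[φ1→Q] = [6, 9, 9, 9]
r2 m[φ2→J] = [8, 6, 9, 9]
r2 m[φ2→Q] = [9, 6, 6, 9]
r2 m[φ3→M] = [5, 9, 5, 6]
r2 m[M→φ0] = [15, 72, 45, 54]
r2 m[M→φ1] = [40, 81, 40, 36]
r2 m[M→φ3] = [24, 72, 72, 54]
r2 m[K→φ0] = [1, 1, 1, 1]
r2 m[J→φ2] = [1, 1, 1, 1]
r2 m[Q→φ1] = [9, 6, 6, 9]
r2 m[Q→φ2] = [6, 9, 9, 9]
r3 m[φ0→M] = [8, 9, 8, 6]
r3 m[φ0→K] = [648, 504, 360, 360]
r3 m[φ1→M] = [27, 72, 81, 54]
r3 m[φ1→Q] = [486, 486, 486, 648]
r3 m[φ2→J] = [48, 54, 81, 81]
r3 m[φ2→Q] = [9, 6, 6, 9]
r3 m[φ3→M] = [5, 9, 5, 6]
r3 m[M→φ0] = [15, 72, 45, 54]
r3 m[M→φ1] = [40, 81, 40, 36]
r3 m[M→φ3] = [24, 72, 72, 54]
r3 m[K→φ0] = [1, 1, 1, 1]
r3 m[J→φ2] = [1, 1, 1, 1]
r3 m[Q→φ1] = [9, 6, 6, 9]
r3 m[Q→φ2] = [6, 9, 9, 9]
r4 m[φ0→M] = [8, 9, 8, 6]
r4 m[φ0→K] = [648, 504, 360, 360]
r4 m[φ1→M] = [27, 72, 81, 54]
r4 m[φ1→Q] = [486, 486, 486, 648]
r4 m[φ2→J] = [48, 54, 81, 81]
r4 m[φ2→Q] = [9, 6, 6, 9]
r4 m[φ3→M] = [5, 9, 5, 6]
r4 m[M→φ0] = [135, 648, 405, 324]
r4 m[M→φ1] = [40, 81, 40, 36]
r4 m[M→φ3] = [216, 648, 648, 324]
r4 m[K→φ0] = [1, 1, 1, 1]
r4 m[J→φ2] = [1, 1, 1, 1]
r4 m[Q→φ1] = [9, 6, 6, 9]
r4 m[Q→φ2] = [486, 486, 486, 648]
r5 m[φ0→M] = [8, 9, 8, 6]
r5 m[φ0→K] = [5832, 4536, 3240, 3240]
r5 m[φ1→M] = [27, 72, 81, 54]
r5 m[φ1→Q] = [486, 486, 486, 648]
r5 m[φ2→J] = [3888, 2916, 5832, 5832]
r5 m[φ2→Q] = [9, 6, 6, 9]
r5 m[φ3→M] = [5, 9, 5, 6]
r5 m[M→φ0] = [135, 648, 405, 324]
r5 m[M→φ1] = [40, 81, 40, 36]
r5 m[M→φ3] = [216, 648, 648, 324]
r5 m[K→φ0] = [1, 1, 1, 1]
r5 m[J→φ2] = [1, 1, 1, 1]
r5 m[Q→φ1] = [9, 6, 6, 9]
r5 m[Q→φ2] = [486, 486, 486, 648]
r6 m[φ0→M] = [8, 9, 8, 6]
r6 m[φ0→K] = [5832, 4536, 3240, 3240]
r6 m[φ1→M] = [27, 72, 81, 54]
r6 m[φ1→Q] = [486, 486, 486, 648]
r6 m[φ2→J] = [3888, 2916, 5832, 5832]
r6 m[φ2→Q] = [9, 6, 6, 9]
r6 m[φ3→M] = [5, 9, 5, 6]
r6 m[M→φ0] = [135, 648, 405, 324]
r6 m[M→φ1] = [40, 81, 40, 36]
r6 m[M→φ3] = [216, 648, 648, 324]
r6 m[K→φ0] = [1, 1, 1, 1]
r6 m[J→φ2] = [1, 1, 1, 1]
r6 m[Q→φ1] = [9, 6, 6, 9]
r6 m[Q→φ2] = [486, 486, 486, 648]
fixed point reached at round 6
traceback from M: (M=1, K=0, J=2, Q=3), score=5832

assignment: (M=1, K=0, J=2, Q=3); score = 5832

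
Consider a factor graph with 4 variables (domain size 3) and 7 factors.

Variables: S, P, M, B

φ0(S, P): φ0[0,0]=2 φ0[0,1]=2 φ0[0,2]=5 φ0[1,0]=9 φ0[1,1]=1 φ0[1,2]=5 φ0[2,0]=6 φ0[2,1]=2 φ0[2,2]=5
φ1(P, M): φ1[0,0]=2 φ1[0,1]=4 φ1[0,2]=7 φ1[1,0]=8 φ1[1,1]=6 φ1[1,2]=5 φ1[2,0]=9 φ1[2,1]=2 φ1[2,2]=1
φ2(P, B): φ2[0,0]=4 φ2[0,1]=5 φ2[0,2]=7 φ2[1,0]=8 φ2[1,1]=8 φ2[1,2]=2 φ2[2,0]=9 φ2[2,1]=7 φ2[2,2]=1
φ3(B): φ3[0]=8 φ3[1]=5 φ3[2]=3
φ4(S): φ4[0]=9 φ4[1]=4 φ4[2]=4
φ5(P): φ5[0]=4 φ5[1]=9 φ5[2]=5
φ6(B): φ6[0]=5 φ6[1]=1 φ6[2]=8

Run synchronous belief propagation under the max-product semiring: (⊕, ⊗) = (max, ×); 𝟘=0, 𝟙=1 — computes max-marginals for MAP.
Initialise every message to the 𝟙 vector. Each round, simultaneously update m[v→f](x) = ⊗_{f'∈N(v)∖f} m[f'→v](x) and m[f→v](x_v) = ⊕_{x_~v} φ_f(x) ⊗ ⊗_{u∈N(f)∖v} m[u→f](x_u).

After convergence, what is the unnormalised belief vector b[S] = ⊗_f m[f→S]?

b[S] = [729000, 324000, 324000]

init: all messages = 𝟙 over 3 values
r1 m[φ0→S] = [5, 9, 6]
r1 m[φ0→P] = [9, 2, 5]
r1 m[φ1→P] = [7, 8, 9]
r1 m[φ1→M] = [9, 6, 7]
r1 m[φ2→P] = [7, 8, 9]
r1 m[φ2→B] = [9, 8, 7]
r1 m[φ3→B] = [8, 5, 3]
r1 m[φ4→S] = [9, 4, 4]
r1 m[φ5→P] = [4, 9, 5]
r1 m[φ6→B] = [5, 1, 8]
r1 m[S→φ0] = [1, 1, 1]
r1 m[S→φ4] = [1, 1, 1]
r1 m[P→φ0] = [1, 1, 1]
r1 m[P→φ1] = [1, 1, 1]
r1 m[P→φ2] = [1, 1, 1]
r1 m[P→φ5] = [1, 1, 1]
r1 m[M→φ1] = [1, 1, 1]
r1 m[B→φ2] = [1, 1, 1]
r1 m[B→φ3] = [1, 1, 1]
r1 m[B→φ6] = [1, 1, 1]
r2 m[φ0→S] = [5, 9, 6]
r2 m[φ0→P] = [9, 2, 5]
r2 m[φ1→P] = [7, 8, 9]
r2 m[φ1→M] = [9, 6, 7]
r2 m[φ2→P] = [7, 8, 9]
r2 m[φ2→B] = [9, 8, 7]
r2 m[φ3→B] = [8, 5, 3]
r2 m[φ4→S] = [9, 4, 4]
r2 m[φ5→P] = [4, 9, 5]
r2 m[φ6→B] = [5, 1, 8]
r2 m[S→φ0] = [9, 4, 4]
r2 m[S→φ4] = [5, 9, 6]
r2 m[P→φ0] = [196, 576, 405]
r2 m[P→φ1] = [252, 144, 225]
r2 m[P→φ2] = [252, 144, 225]
r2 m[P→φ5] = [441, 128, 405]
r2 m[M→φ1] = [1, 1, 1]
r2 m[B→φ2] = [40, 5, 24]
r2 m[B→φ3] = [45, 8, 56]
r2 m[B→φ6] = [72, 40, 21]
r3 m[φ0→S] = [2025, 2025, 2025]
r3 m[φ0→P] = [36, 18, 45]
r3 m[φ1→P] = [7, 8, 9]
r3 m[φ1→M] = [2025, 1008, 1764]
r3 m[φ2→P] = [168, 320, 360]
r3 m[φ2→B] = [2025, 1575, 1764]
r3 m[φ3→B] = [8, 5, 3]
r3 m[φ4→S] = [9, 4, 4]
r3 m[φ5→P] = [4, 9, 5]
r3 m[φ6→B] = [5, 1, 8]
r3 m[S→φ0] = [9, 4, 4]
r3 m[S→φ4] = [5, 9, 6]
r3 m[P→φ0] = [196, 576, 405]
r3 m[P→φ1] = [252, 144, 225]
r3 m[P→φ2] = [252, 144, 225]
r3 m[P→φ5] = [441, 128, 405]
r3 m[M→φ1] = [1, 1, 1]
r3 m[B→φ2] = [40, 5, 24]
r3 m[B→φ3] = [45, 8, 56]
r3 m[B→φ6] = [72, 40, 21]
r4 m[φ0→S] = [2025, 2025, 2025]
r4 m[φ0→P] = [36, 18, 45]
r4 m[φ1→P] = [7, 8, 9]
r4 m[φ1→M] = [2025, 1008, 1764]
r4 m[φ2→P] = [168, 320, 360]
r4 m[φ2→B] = [2025, 1575, 1764]
r4 m[φ3→B] = [8, 5, 3]
r4 m[φ4→S] = [9, 4, 4]
r4 m[φ5→P] = [4, 9, 5]
r4 m[φ6→B] = [5, 1, 8]
r4 m[S→φ0] = [9, 4, 4]
r4 m[S→φ4] = [2025, 2025, 2025]
r4 m[P→φ0] = [4704, 23040, 16200]
r4 m[P→φ1] = [24192, 51840, 81000]
r4 m[P→φ2] = [1008, 1296, 2025]
r4 m[P→φ5] = [42336, 46080, 145800]
r4 m[M→φ1] = [1, 1, 1]
r4 m[B→φ2] = [40, 5, 24]
r4 m[B→φ3] = [10125, 1575, 14112]
r4 m[B→φ6] = [16200, 7875, 5292]
r5 m[φ0→S] = [81000, 81000, 81000]
r5 m[φ0→P] = [36, 18, 45]
r5 m[φ1→P] = [7, 8, 9]
r5 m[φ1→M] = [729000, 311040, 259200]
r5 m[φ2→P] = [168, 320, 360]
r5 m[φ2→B] = [18225, 14175, 7056]
r5 m[φ3→B] = [8, 5, 3]
r5 m[φ4→S] = [9, 4, 4]
r5 m[φ5→P] = [4, 9, 5]
r5 m[φ6→B] = [5, 1, 8]
r5 m[S→φ0] = [9, 4, 4]
r5 m[S→φ4] = [2025, 2025, 2025]
r5 m[P→φ0] = [4704, 23040, 16200]
r5 m[P→φ1] = [24192, 51840, 81000]
r5 m[P→φ2] = [1008, 1296, 2025]
r5 m[P→φ5] = [42336, 46080, 145800]
r5 m[M→φ1] = [1, 1, 1]
r5 m[B→φ2] = [40, 5, 24]
r5 m[B→φ3] = [10125, 1575, 14112]
r5 m[B→φ6] = [16200, 7875, 5292]
r6 m[φ0→S] = [81000, 81000, 81000]
r6 m[φ0→P] = [36, 18, 45]
r6 m[φ1→P] = [7, 8, 9]
r6 m[φ1→M] = [729000, 311040, 259200]
r6 m[φ2→P] = [168, 320, 360]
r6 m[φ2→B] = [18225, 14175, 7056]
r6 m[φ3→B] = [8, 5, 3]
r6 m[φ4→S] = [9, 4, 4]
r6 m[φ5→P] = [4, 9, 5]
r6 m[φ6→B] = [5, 1, 8]
r6 m[S→φ0] = [9, 4, 4]
r6 m[S→φ4] = [81000, 81000, 81000]
r6 m[P→φ0] = [4704, 23040, 16200]
r6 m[P→φ1] = [24192, 51840, 81000]
r6 m[P→φ2] = [1008, 1296, 2025]
r6 m[P→φ5] = [42336, 46080, 145800]
r6 m[M→φ1] = [1, 1, 1]
r6 m[B→φ2] = [40, 5, 24]
r6 m[B→φ3] = [91125, 14175, 56448]
r6 m[B→φ6] = [145800, 70875, 21168]
r7 m[φ0→S] = [81000, 81000, 81000]
r7 m[φ0→P] = [36, 18, 45]
r7 m[φ1→P] = [7, 8, 9]
r7 m[φ1→M] = [729000, 311040, 259200]
r7 m[φ2→P] = [168, 320, 360]
r7 m[φ2→B] = [18225, 14175, 7056]
r7 m[φ3→B] = [8, 5, 3]
r7 m[φ4→S] = [9, 4, 4]
r7 m[φ5→P] = [4, 9, 5]
r7 m[φ6→B] = [5, 1, 8]
r7 m[S→φ0] = [9, 4, 4]
r7 m[S→φ4] = [81000, 81000, 81000]
r7 m[P→φ0] = [4704, 23040, 16200]
r7 m[P→φ1] = [24192, 51840, 81000]
r7 m[P→φ2] = [1008, 1296, 2025]
r7 m[P→φ5] = [42336, 46080, 145800]
r7 m[M→φ1] = [1, 1, 1]
r7 m[B→φ2] = [40, 5, 24]
r7 m[B→φ3] = [91125, 14175, 56448]
r7 m[B→φ6] = [145800, 70875, 21168]
fixed point reached at round 7
b[S] = ⊗ incoming = [729000, 324000, 324000]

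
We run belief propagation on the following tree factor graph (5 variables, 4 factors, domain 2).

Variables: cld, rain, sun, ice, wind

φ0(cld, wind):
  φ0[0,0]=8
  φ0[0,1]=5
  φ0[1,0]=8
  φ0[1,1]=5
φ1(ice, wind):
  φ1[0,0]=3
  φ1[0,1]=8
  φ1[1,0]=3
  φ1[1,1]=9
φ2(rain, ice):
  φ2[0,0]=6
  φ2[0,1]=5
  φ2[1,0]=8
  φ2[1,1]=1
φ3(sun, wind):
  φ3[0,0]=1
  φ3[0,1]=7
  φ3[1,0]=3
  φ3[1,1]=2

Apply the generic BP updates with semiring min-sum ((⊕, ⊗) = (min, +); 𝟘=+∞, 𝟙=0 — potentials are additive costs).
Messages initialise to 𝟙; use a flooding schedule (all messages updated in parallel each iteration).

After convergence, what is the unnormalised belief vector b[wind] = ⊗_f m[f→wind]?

b[wind] = [13, 17]

init: all messages = 𝟙 over 2 values
r1 m[φ0→cld] = [5, 5]
r1 m[φ0→wind] = [8, 5]
r1 m[φ1→ice] = [3, 3]
r1 m[φ1→wind] = [3, 8]
r1 m[φ2→rain] = [5, 1]
r1 m[φ2→ice] = [6, 1]
r1 m[φ3→sun] = [1, 2]
r1 m[φ3→wind] = [1, 2]
r1 m[cld→φ0] = [0, 0]
r1 m[rain→φ2] = [0, 0]
r1 m[sun→φ3] = [0, 0]
r1 m[ice→φ1] = [0, 0]
r1 m[ice→φ2] = [0, 0]
r1 m[wind→φ0] = [0, 0]
r1 m[wind→φ1] = [0, 0]
r1 m[wind→φ3] = [0, 0]
r2 m[φ0→cld] = [5, 5]
r2 m[φ0→wind] = [8, 5]
r2 m[φ1→ice] = [3, 3]
r2 m[φ1→wind] = [3, 8]
r2 m[φ2→rain] = [5, 1]
r2 m[φ2→ice] = [6, 1]
r2 m[φ3→sun] = [1, 2]
r2 m[φ3→wind] = [1, 2]
r2 m[cld→φ0] = [0, 0]
r2 m[rain→φ2] = [0, 0]
r2 m[sun→φ3] = [0, 0]
r2 m[ice→φ1] = [6, 1]
r2 m[ice→φ2] = [3, 3]
r2 m[wind→φ0] = [4, 10]
r2 m[wind→φ1] = [9, 7]
r2 m[wind→φ3] = [11, 13]
r3 m[φ0→cld] = [12, 12]
r3 m[φ0→wind] = [8, 5]
r3 m[φ1→ice] = [12, 12]
r3 m[φ1→wind] = [4, 10]
r3 m[φ2→rain] = [8, 4]
r3 m[φ2→ice] = [6, 1]
r3 m[φ3→sun] = [12, 14]
r3 m[φ3→wind] = [1, 2]
r3 m[cld→φ0] = [0, 0]
r3 m[rain→φ2] = [0, 0]
r3 m[sun→φ3] = [0, 0]
r3 m[ice→φ1] = [6, 1]
r3 m[ice→φ2] = [3, 3]
r3 m[wind→φ0] = [4, 10]
r3 m[wind→φ1] = [9, 7]
r3 m[wind→φ3] = [11, 13]
r4 m[φ0→cld] = [12, 12]
r4 m[φ0→wind] = [8, 5]
r4 m[φ1→ice] = [12, 12]
r4 m[φ1→wind] = [4, 10]
r4 m[φ2→rain] = [8, 4]
r4 m[φ2→ice] = [6, 1]
r4 m[φ3→sun] = [12, 14]
r4 m[φ3→wind] = [1, 2]
r4 m[cld→φ0] = [0, 0]
r4 m[rain→φ2] = [0, 0]
r4 m[sun→φ3] = [0, 0]
r4 m[ice→φ1] = [6, 1]
r4 m[ice→φ2] = [12, 12]
r4 m[wind→φ0] = [5, 12]
r4 m[wind→φ1] = [9, 7]
r4 m[wind→φ3] = [12, 15]
r5 m[φ0→cld] = [13, 13]
r5 m[φ0→wind] = [8, 5]
r5 m[φ1→ice] = [12, 12]
r5 m[φ1→wind] = [4, 10]
r5 m[φ2→rain] = [17, 13]
r5 m[φ2→ice] = [6, 1]
r5 m[φ3→sun] = [13, 15]
r5 m[φ3→wind] = [1, 2]
r5 m[cld→φ0] = [0, 0]
r5 m[rain→φ2] = [0, 0]
r5 m[sun→φ3] = [0, 0]
r5 m[ice→φ1] = [6, 1]
r5 m[ice→φ2] = [12, 12]
r5 m[wind→φ0] = [5, 12]
r5 m[wind→φ1] = [9, 7]
r5 m[wind→φ3] = [12, 15]
r6 m[φ0→cld] = [13, 13]
r6 m[φ0→wind] = [8, 5]
r6 m[φ1→ice] = [12, 12]
r6 m[φ1→wind] = [4, 10]
r6 m[φ2→rain] = [17, 13]
r6 m[φ2→ice] = [6, 1]
r6 m[φ3→sun] = [13, 15]
r6 m[φ3→wind] = [1, 2]
r6 m[cld→φ0] = [0, 0]
r6 m[rain→φ2] = [0, 0]
r6 m[sun→φ3] = [0, 0]
r6 m[ice→φ1] = [6, 1]
r6 m[ice→φ2] = [12, 12]
r6 m[wind→φ0] = [5, 12]
r6 m[wind→φ1] = [9, 7]
r6 m[wind→φ3] = [12, 15]
fixed point reached at round 6
b[wind] = ⊗ incoming = [13, 17]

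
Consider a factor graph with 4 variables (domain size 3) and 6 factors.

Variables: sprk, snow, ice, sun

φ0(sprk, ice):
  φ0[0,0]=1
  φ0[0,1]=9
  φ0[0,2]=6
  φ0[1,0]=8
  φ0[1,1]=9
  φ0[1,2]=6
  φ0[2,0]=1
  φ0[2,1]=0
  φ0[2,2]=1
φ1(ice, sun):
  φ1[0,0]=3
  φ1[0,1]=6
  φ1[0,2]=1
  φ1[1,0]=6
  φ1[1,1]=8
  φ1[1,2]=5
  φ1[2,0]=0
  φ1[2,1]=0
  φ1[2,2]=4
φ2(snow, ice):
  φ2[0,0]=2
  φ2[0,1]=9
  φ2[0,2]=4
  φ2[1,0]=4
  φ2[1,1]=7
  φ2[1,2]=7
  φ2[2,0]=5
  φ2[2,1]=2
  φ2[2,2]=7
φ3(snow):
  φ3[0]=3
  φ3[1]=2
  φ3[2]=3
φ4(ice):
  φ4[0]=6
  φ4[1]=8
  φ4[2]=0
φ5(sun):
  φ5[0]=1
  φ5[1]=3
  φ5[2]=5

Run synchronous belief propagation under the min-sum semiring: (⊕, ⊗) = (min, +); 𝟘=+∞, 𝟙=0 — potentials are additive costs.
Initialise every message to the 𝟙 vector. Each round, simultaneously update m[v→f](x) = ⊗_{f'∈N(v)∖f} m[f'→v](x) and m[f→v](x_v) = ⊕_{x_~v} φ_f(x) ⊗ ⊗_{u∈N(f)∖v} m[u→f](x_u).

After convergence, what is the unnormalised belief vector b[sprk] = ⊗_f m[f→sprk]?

b[sprk] = [14, 14, 9]

init: all messages = 𝟙 over 3 values
r1 m[φ0→sprk] = [1, 6, 0]
r1 m[φ0→ice] = [1, 0, 1]
r1 m[φ1→ice] = [1, 5, 0]
r1 m[φ1→sun] = [0, 0, 1]
r1 m[φ2→snow] = [2, 4, 2]
r1 m[φ2→ice] = [2, 2, 4]
r1 m[φ3→snow] = [3, 2, 3]
r1 m[φ4→ice] = [6, 8, 0]
r1 m[φ5→sun] = [1, 3, 5]
r1 m[sprk→φ0] = [0, 0, 0]
r1 m[snow→φ2] = [0, 0, 0]
r1 m[snow→φ3] = [0, 0, 0]
r1 m[ice→φ0] = [0, 0, 0]
r1 m[ice→φ1] = [0, 0, 0]
r1 m[ice→φ2] = [0, 0, 0]
r1 m[ice→φ4] = [0, 0, 0]
r1 m[sun→φ1] = [0, 0, 0]
r1 m[sun→φ5] = [0, 0, 0]
r2 m[φ0→sprk] = [1, 6, 0]
r2 m[φ0→ice] = [1, 0, 1]
r2 m[φ1→ice] = [1, 5, 0]
r2 m[φ1→sun] = [0, 0, 1]
r2 m[φ2→snow] = [2, 4, 2]
r2 m[φ2→ice] = [2, 2, 4]
r2 m[φ3→snow] = [3, 2, 3]
r2 m[φ4→ice] = [6, 8, 0]
r2 m[φ5→sun] = [1, 3, 5]
r2 m[sprk→φ0] = [0, 0, 0]
r2 m[snow→φ2] = [3, 2, 3]
r2 m[snow→φ3] = [2, 4, 2]
r2 m[ice→φ0] = [9, 15, 4]
r2 m[ice→φ1] = [9, 10, 5]
r2 m[ice→φ2] = [8, 13, 1]
r2 m[ice→φ4] = [4, 7, 5]
r2 m[sun→φ1] = [1, 3, 5]
r2 m[sun→φ5] = [0, 0, 1]
r3 m[φ0→sprk] = [10, 10, 5]
r3 m[φ0→ice] = [1, 0, 1]
r3 m[φ1→ice] = [4, 7, 1]
r3 m[φ1→sun] = [5, 5, 9]
r3 m[φ2→snow] = [5, 8, 8]
r3 m[φ2→ice] = [5, 5, 7]
r3 m[φ3→snow] = [3, 2, 3]
r3 m[φ4→ice] = [6, 8, 0]
r3 m[φ5→sun] = [1, 3, 5]
r3 m[sprk→φ0] = [0, 0, 0]
r3 m[snow→φ2] = [3, 2, 3]
r3 m[snow→φ3] = [2, 4, 2]
r3 m[ice→φ0] = [9, 15, 4]
r3 m[ice→φ1] = [9, 10, 5]
r3 m[ice→φ2] = [8, 13, 1]
r3 m[ice→φ4] = [4, 7, 5]
r3 m[sun→φ1] = [1, 3, 5]
r3 m[sun→φ5] = [0, 0, 1]
r4 m[φ0→sprk] = [10, 10, 5]
r4 m[φ0→ice] = [1, 0, 1]
r4 m[φ1→ice] = [4, 7, 1]
r4 m[φ1→sun] = [5, 5, 9]
r4 m[φ2→snow] = [5, 8, 8]
r4 m[φ2→ice] = [5, 5, 7]
r4 m[φ3→snow] = [3, 2, 3]
r4 m[φ4→ice] = [6, 8, 0]
r4 m[φ5→sun] = [1, 3, 5]
r4 m[sprk→φ0] = [0, 0, 0]
r4 m[snow→φ2] = [3, 2, 3]
r4 m[snow→φ3] = [5, 8, 8]
r4 m[ice→φ0] = [15, 20, 8]
r4 m[ice→φ1] = [12, 13, 8]
r4 m[ice→φ2] = [11, 15, 2]
r4 m[ice→φ4] = [10, 12, 9]
r4 m[sun→φ1] = [1, 3, 5]
r4 m[sun→φ5] = [5, 5, 9]
r5 m[φ0→sprk] = [14, 14, 9]
r5 m[φ0→ice] = [1, 0, 1]
r5 m[φ1→ice] = [4, 7, 1]
r5 m[φ1→sun] = [8, 8, 12]
r5 m[φ2→snow] = [6, 9, 9]
r5 m[φ2→ice] = [5, 5, 7]
r5 m[φ3→snow] = [3, 2, 3]
r5 m[φ4→ice] = [6, 8, 0]
r5 m[φ5→sun] = [1, 3, 5]
r5 m[sprk→φ0] = [0, 0, 0]
r5 m[snow→φ2] = [3, 2, 3]
r5 m[snow→φ3] = [5, 8, 8]
r5 m[ice→φ0] = [15, 20, 8]
r5 m[ice→φ1] = [12, 13, 8]
r5 m[ice→φ2] = [11, 15, 2]
r5 m[ice→φ4] = [10, 12, 9]
r5 m[sun→φ1] = [1, 3, 5]
r5 m[sun→φ5] = [5, 5, 9]
r6 m[φ0→sprk] = [14, 14, 9]
r6 m[φ0→ice] = [1, 0, 1]
r6 m[φ1→ice] = [4, 7, 1]
r6 m[φ1→sun] = [8, 8, 12]
r6 m[φ2→snow] = [6, 9, 9]
r6 m[φ2→ice] = [5, 5, 7]
r6 m[φ3→snow] = [3, 2, 3]
r6 m[φ4→ice] = [6, 8, 0]
r6 m[φ5→sun] = [1, 3, 5]
r6 m[sprk→φ0] = [0, 0, 0]
r6 m[snow→φ2] = [3, 2, 3]
r6 m[snow→φ3] = [6, 9, 9]
r6 m[ice→φ0] = [15, 20, 8]
r6 m[ice→φ1] = [12, 13, 8]
r6 m[ice→φ2] = [11, 15, 2]
r6 m[ice→φ4] = [10, 12, 9]
r6 m[sun→φ1] = [1, 3, 5]
r6 m[sun→φ5] = [8, 8, 12]
r7 m[φ0→sprk] = [14, 14, 9]
r7 m[φ0→ice] = [1, 0, 1]
r7 m[φ1→ice] = [4, 7, 1]
r7 m[φ1→sun] = [8, 8, 12]
r7 m[φ2→snow] = [6, 9, 9]
r7 m[φ2→ice] = [5, 5, 7]
r7 m[φ3→snow] = [3, 2, 3]
r7 m[φ4→ice] = [6, 8, 0]
r7 m[φ5→sun] = [1, 3, 5]
r7 m[sprk→φ0] = [0, 0, 0]
r7 m[snow→φ2] = [3, 2, 3]
r7 m[snow→φ3] = [6, 9, 9]
r7 m[ice→φ0] = [15, 20, 8]
r7 m[ice→φ1] = [12, 13, 8]
r7 m[ice→φ2] = [11, 15, 2]
r7 m[ice→φ4] = [10, 12, 9]
r7 m[sun→φ1] = [1, 3, 5]
r7 m[sun→φ5] = [8, 8, 12]
fixed point reached at round 7
b[sprk] = ⊗ incoming = [14, 14, 9]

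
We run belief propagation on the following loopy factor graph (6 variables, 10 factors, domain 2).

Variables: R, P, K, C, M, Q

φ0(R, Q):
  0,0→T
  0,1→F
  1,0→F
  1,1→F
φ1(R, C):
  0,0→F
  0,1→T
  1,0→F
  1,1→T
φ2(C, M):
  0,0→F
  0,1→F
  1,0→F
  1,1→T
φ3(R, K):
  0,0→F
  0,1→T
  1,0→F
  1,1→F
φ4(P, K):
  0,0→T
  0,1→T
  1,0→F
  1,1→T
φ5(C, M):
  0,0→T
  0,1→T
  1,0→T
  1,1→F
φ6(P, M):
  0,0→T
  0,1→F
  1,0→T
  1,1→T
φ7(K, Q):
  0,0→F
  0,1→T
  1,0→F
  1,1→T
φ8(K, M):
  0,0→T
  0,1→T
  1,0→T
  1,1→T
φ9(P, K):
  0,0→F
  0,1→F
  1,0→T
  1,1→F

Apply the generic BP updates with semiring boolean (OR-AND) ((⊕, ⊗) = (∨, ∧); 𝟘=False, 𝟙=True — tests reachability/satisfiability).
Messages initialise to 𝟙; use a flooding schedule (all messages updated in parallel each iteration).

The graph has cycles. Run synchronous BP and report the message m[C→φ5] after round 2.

init: all messages = 𝟙 over 2 values
r1 m[φ0→R] = [T, F]
r1 m[φ0→Q] = [T, F]
r1 m[φ1→R] = [T, T]
r1 m[φ1→C] = [F, T]
r1 m[φ2→C] = [F, T]
r1 m[φ2→M] = [F, T]
r1 m[φ3→R] = [T, F]
r1 m[φ3→K] = [F, T]
r1 m[φ4→P] = [T, T]
r1 m[φ4→K] = [T, T]
r1 m[φ5→C] = [T, T]
r1 m[φ5→M] = [T, T]
r1 m[φ6→P] = [T, T]
r1 m[φ6→M] = [T, T]
r1 m[φ7→K] = [T, T]
r1 m[φ7→Q] = [F, T]
r1 m[φ8→K] = [T, T]
r1 m[φ8→M] = [T, T]
r1 m[φ9→P] = [F, T]
r1 m[φ9→K] = [T, F]
r1 m[R→φ0] = [T, T]
r1 m[R→φ1] = [T, T]
r1 m[R→φ3] = [T, T]
r1 m[P→φ4] = [T, T]
r1 m[P→φ6] = [T, T]
r1 m[P→φ9] = [T, T]
r1 m[K→φ3] = [T, T]
r1 m[K→φ4] = [T, T]
r1 m[K→φ7] = [T, T]
r1 m[K→φ8] = [T, T]
r1 m[K→φ9] = [T, T]
r1 m[C→φ1] = [T, T]
r1 m[C→φ2] = [T, T]
r1 m[C→φ5] = [T, T]
r1 m[M→φ2] = [T, T]
r1 m[M→φ5] = [T, T]
r1 m[M→φ6] = [T, T]
r1 m[M→φ8] = [T, T]
r1 m[Q→φ0] = [T, T]
r1 m[Q→φ7] = [T, T]
r2 m[φ0→R] = [T, F]
r2 m[φ0→Q] = [T, F]
r2 m[φ1→R] = [T, T]
r2 m[φ1→C] = [F, T]
r2 m[φ2→C] = [F, T]
r2 m[φ2→M] = [F, T]
r2 m[φ3→R] = [T, F]
r2 m[φ3→K] = [F, T]
r2 m[φ4→P] = [T, T]
r2 m[φ4→K] = [T, T]
r2 m[φ5→C] = [T, T]
r2 m[φ5→M] = [T, T]
r2 m[φ6→P] = [T, T]
r2 m[φ6→M] = [T, T]
r2 m[φ7→K] = [T, T]
r2 m[φ7→Q] = [F, T]
r2 m[φ8→K] = [T, T]
r2 m[φ8→M] = [T, T]
r2 m[φ9→P] = [F, T]
r2 m[φ9→K] = [T, F]
r2 m[R→φ0] = [T, F]
r2 m[R→φ1] = [T, F]
r2 m[R→φ3] = [T, F]
r2 m[P→φ4] = [F, T]
r2 m[P→φ6] = [F, T]
r2 m[P→φ9] = [T, T]
r2 m[K→φ3] = [T, F]
r2 m[K→φ4] = [F, F]
r2 m[K→φ7] = [F, F]
r2 m[K→φ8] = [F, F]
r2 m[K→φ9] = [F, T]
r2 m[C→φ1] = [F, T]
r2 m[C→φ2] = [F, T]
r2 m[C→φ5] = [F, T]
r2 m[M→φ2] = [T, T]
r2 m[M→φ5] = [F, T]
r2 m[M→φ6] = [F, T]
r2 m[M→φ8] = [F, T]
r2 m[Q→φ0] = [F, T]
r2 m[Q→φ7] = [T, F]

message @ round 2 = [F, T]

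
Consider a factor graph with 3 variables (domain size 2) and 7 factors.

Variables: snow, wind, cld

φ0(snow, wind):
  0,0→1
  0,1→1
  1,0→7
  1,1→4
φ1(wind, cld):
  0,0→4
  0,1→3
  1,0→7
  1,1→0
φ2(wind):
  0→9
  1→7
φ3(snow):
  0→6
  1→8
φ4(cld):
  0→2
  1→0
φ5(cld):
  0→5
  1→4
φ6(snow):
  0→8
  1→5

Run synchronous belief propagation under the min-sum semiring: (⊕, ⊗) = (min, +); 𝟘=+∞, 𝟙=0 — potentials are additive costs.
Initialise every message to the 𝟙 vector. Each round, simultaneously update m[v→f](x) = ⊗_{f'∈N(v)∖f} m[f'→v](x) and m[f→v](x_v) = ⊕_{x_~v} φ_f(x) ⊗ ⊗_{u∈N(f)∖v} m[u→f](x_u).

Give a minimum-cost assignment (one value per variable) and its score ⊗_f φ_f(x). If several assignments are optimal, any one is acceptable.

init: all messages = 𝟙 over 2 values
r1 m[φ0→snow] = [1, 4]
r1 m[φ0→wind] = [1, 1]
r1 m[φ1→wind] = [3, 0]
r1 m[φ1→cld] = [4, 0]
r1 m[φ2→wind] = [9, 7]
r1 m[φ3→snow] = [6, 8]
r1 m[φ4→cld] = [2, 0]
r1 m[φ5→cld] = [5, 4]
r1 m[φ6→snow] = [8, 5]
r1 m[snow→φ0] = [0, 0]
r1 m[snow→φ3] = [0, 0]
r1 m[snow→φ6] = [0, 0]
r1 m[wind→φ0] = [0, 0]
r1 m[wind→φ1] = [0, 0]
r1 m[wind→φ2] = [0, 0]
r1 m[cld→φ1] = [0, 0]
r1 m[cld→φ4] = [0, 0]
r1 m[cld→φ5] = [0, 0]
r2 m[φ0→snow] = [1, 4]
r2 m[φ0→wind] = [1, 1]
r2 m[φ1→wind] = [3, 0]
r2 m[φ1→cld] = [4, 0]
r2 m[φ2→wind] = [9, 7]
r2 m[φ3→snow] = [6, 8]
r2 m[φ4→cld] = [2, 0]
r2 m[φ5→cld] = [5, 4]
r2 m[φ6→snow] = [8, 5]
r2 m[snow→φ0] = [14, 13]
r2 m[snow→φ3] = [9, 9]
r2 m[snow→φ6] = [7, 12]
r2 m[wind→φ0] = [12, 7]
r2 m[wind→φ1] = [10, 8]
r2 m[wind→φ2] = [4, 1]
r2 m[cld→φ1] = [7, 4]
r2 m[cld→φ4] = [9, 4]
r2 m[cld→φ5] = [6, 0]
r3 m[φ0→snow] = [8, 11]
r3 m[φ0→wind] = [15, 15]
r3 m[φ1→wind] = [7, 4]
r3 m[φ1→cld] = [14, 8]
r3 m[φ2→wind] = [9, 7]
r3 m[φ3→snow] = [6, 8]
r3 m[φ4→cld] = [2, 0]
r3 m[φ5→cld] = [5, 4]
r3 m[φ6→snow] = [8, 5]
r3 m[snow→φ0] = [14, 13]
r3 m[snow→φ3] = [9, 9]
r3 m[snow→φ6] = [7, 12]
r3 m[wind→φ0] = [12, 7]
r3 m[wind→φ1] = [10, 8]
r3 m[wind→φ2] = [4, 1]
r3 m[cld→φ1] = [7, 4]
r3 m[cld→φ4] = [9, 4]
r3 m[cld→φ5] = [6, 0]
r4 m[φ0→snow] = [8, 11]
r4 m[φ0→wind] = [15, 15]
r4 m[φ1→wind] = [7, 4]
r4 m[φ1→cld] = [14, 8]
r4 m[φ2→wind] = [9, 7]
r4 m[φ3→snow] = [6, 8]
r4 m[φ4→cld] = [2, 0]
r4 m[φ5→cld] = [5, 4]
r4 m[φ6→snow] = [8, 5]
r4 m[snow→φ0] = [14, 13]
r4 m[snow→φ3] = [16, 16]
r4 m[snow→φ6] = [14, 19]
r4 m[wind→φ0] = [16, 11]
r4 m[wind→φ1] = [24, 22]
r4 m[wind→φ2] = [22, 19]
r4 m[cld→φ1] = [7, 4]
r4 m[cld→φ4] = [19, 12]
r4 m[cld→φ5] = [16, 8]
r5 m[φ0→snow] = [12, 15]
r5 m[φ0→wind] = [15, 15]
r5 m[φ1→wind] = [7, 4]
r5 m[φ1→cld] = [28, 22]
r5 m[φ2→wind] = [9, 7]
r5 m[φ3→snow] = [6, 8]
r5 m[φ4→cld] = [2, 0]
r5 m[φ5→cld] = [5, 4]
r5 m[φ6→snow] = [8, 5]
r5 m[snow→φ0] = [14, 13]
r5 m[snow→φ3] = [16, 16]
r5 m[snow→φ6] = [14, 19]
r5 m[wind→φ0] = [16, 11]
r5 m[wind→φ1] = [24, 22]
r5 m[wind→φ2] = [22, 19]
r5 m[cld→φ1] = [7, 4]
r5 m[cld→φ4] = [19, 12]
r5 m[cld→φ5] = [16, 8]
r6 m[φ0→snow] = [12, 15]
r6 m[φ0→wind] = [15, 15]
r6 m[φ1→wind] = [7, 4]
r6 m[φ1→cld] = [28, 22]
r6 m[φ2→wind] = [9, 7]
r6 m[φ3→snow] = [6, 8]
r6 m[φ4→cld] = [2, 0]
r6 m[φ5→cld] = [5, 4]
r6 m[φ6→snow] = [8, 5]
r6 m[snow→φ0] = [14, 13]
r6 m[snow→φ3] = [20, 20]
r6 m[snow→φ6] = [18, 23]
r6 m[wind→φ0] = [16, 11]
r6 m[wind→φ1] = [24, 22]
r6 m[wind→φ2] = [22, 19]
r6 m[cld→φ1] = [7, 4]
r6 m[cld→φ4] = [33, 26]
r6 m[cld→φ5] = [30, 22]
r7 m[φ0→snow] = [12, 15]
r7 m[φ0→wind] = [15, 15]
r7 m[φ1→wind] = [7, 4]
r7 m[φ1→cld] = [28, 22]
r7 m[φ2→wind] = [9, 7]
r7 m[φ3→snow] = [6, 8]
r7 m[φ4→cld] = [2, 0]
r7 m[φ5→cld] = [5, 4]
r7 m[φ6→snow] = [8, 5]
r7 m[snow→φ0] = [14, 13]
r7 m[snow→φ3] = [20, 20]
r7 m[snow→φ6] = [18, 23]
r7 m[wind→φ0] = [16, 11]
r7 m[wind→φ1] = [24, 22]
r7 m[wind→φ2] = [22, 19]
r7 m[cld→φ1] = [7, 4]
r7 m[cld→φ4] = [33, 26]
r7 m[cld→φ5] = [30, 22]
fixed point reached at round 7
traceback from snow: (snow=0, wind=1, cld=1), score=26

assignment: (snow=0, wind=1, cld=1); score = 26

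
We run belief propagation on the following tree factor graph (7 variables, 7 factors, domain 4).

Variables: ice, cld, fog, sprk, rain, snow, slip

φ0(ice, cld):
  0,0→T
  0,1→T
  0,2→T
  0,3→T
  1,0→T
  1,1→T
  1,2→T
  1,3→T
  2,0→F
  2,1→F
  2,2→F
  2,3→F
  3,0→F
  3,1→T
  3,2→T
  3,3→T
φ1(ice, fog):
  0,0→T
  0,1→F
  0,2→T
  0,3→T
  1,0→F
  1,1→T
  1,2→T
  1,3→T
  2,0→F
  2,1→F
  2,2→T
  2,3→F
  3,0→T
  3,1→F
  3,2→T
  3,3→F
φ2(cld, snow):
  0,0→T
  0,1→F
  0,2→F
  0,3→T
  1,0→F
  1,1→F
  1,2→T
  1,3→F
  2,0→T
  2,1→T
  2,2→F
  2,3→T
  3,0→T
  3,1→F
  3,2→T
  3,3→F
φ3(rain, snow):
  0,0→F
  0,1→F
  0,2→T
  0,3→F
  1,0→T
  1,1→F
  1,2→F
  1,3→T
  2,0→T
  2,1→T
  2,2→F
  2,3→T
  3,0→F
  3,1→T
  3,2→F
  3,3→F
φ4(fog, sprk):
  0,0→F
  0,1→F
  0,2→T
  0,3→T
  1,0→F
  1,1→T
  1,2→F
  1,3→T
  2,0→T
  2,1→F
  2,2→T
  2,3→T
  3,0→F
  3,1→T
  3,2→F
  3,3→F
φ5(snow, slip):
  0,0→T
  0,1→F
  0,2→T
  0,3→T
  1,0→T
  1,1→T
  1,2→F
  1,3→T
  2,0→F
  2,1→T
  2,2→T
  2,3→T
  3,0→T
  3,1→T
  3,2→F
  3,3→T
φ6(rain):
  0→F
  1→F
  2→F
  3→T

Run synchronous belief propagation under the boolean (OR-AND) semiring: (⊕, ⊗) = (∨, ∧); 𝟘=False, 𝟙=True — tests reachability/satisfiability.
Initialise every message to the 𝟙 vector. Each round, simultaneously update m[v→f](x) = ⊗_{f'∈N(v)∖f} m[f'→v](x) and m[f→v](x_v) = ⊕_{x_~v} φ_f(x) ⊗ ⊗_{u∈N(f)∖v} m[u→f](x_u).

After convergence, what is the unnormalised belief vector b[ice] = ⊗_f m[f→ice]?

init: all messages = 𝟙 over 4 values
r1 m[φ0→ice] = [T, T, F, T]
r1 m[φ0→cld] = [T, T, T, T]
r1 m[φ1→ice] = [T, T, T, T]
r1 m[φ1→fog] = [T, T, T, T]
r1 m[φ2→cld] = [T, T, T, T]
r1 m[φ2→snow] = [T, T, T, T]
r1 m[φ3→rain] = [T, T, T, T]
r1 m[φ3→snow] = [T, T, T, T]
r1 m[φ4→fog] = [T, T, T, T]
r1 m[φ4→sprk] = [T, T, T, T]
r1 m[φ5→snow] = [T, T, T, T]
r1 m[φ5→slip] = [T, T, T, T]
r1 m[φ6→rain] = [F, F, F, T]
r1 m[ice→φ0] = [T, T, T, T]
r1 m[ice→φ1] = [T, T, T, T]
r1 m[cld→φ0] = [T, T, T, T]
r1 m[cld→φ2] = [T, T, T, T]
r1 m[fog→φ1] = [T, T, T, T]
r1 m[fog→φ4] = [T, T, T, T]
r1 m[sprk→φ4] = [T, T, T, T]
r1 m[rain→φ3] = [T, T, T, T]
r1 m[rain→φ6] = [T, T, T, T]
r1 m[snow→φ2] = [T, T, T, T]
r1 m[snow→φ3] = [T, T, T, T]
r1 m[snow→φ5] = [T, T, T, T]
r1 m[slip→φ5] = [T, T, T, T]
r2 m[φ0→ice] = [T, T, F, T]
r2 m[φ0→cld] = [T, T, T, T]
r2 m[φ1→ice] = [T, T, T, T]
r2 m[φ1→fog] = [T, T, T, T]
r2 m[φ2→cld] = [T, T, T, T]
r2 m[φ2→snow] = [T, T, T, T]
r2 m[φ3→rain] = [T, T, T, T]
r2 m[φ3→snow] = [T, T, T, T]
r2 m[φ4→fog] = [T, T, T, T]
r2 m[φ4→sprk] = [T, T, T, T]
r2 m[φ5→snow] = [T, T, T, T]
r2 m[φ5→slip] = [T, T, T, T]
r2 m[φ6→rain] = [F, F, F, T]
r2 m[ice→φ0] = [T, T, T, T]
r2 m[ice→φ1] = [T, T, F, T]
r2 m[cld→φ0] = [T, T, T, T]
r2 m[cld→φ2] = [T, T, T, T]
r2 m[fog→φ1] = [T, T, T, T]
r2 m[fog→φ4] = [T, T, T, T]
r2 m[sprk→φ4] = [T, T, T, T]
r2 m[rain→φ3] = [F, F, F, T]
r2 m[rain→φ6] = [T, T, T, T]
r2 m[snow→φ2] = [T, T, T, T]
r2 m[snow→φ3] = [T, T, T, T]
r2 m[snow→φ5] = [T, T, T, T]
r2 m[slip→φ5] = [T, T, T, T]
r3 m[φ0→ice] = [T, T, F, T]
r3 m[φ0→cld] = [T, T, T, T]
r3 m[φ1→ice] = [T, T, T, T]
r3 m[φ1→fog] = [T, T, T, T]
r3 m[φ2→cld] = [T, T, T, T]
r3 m[φ2→snow] = [T, T, T, T]
r3 m[φ3→rain] = [T, T, T, T]
r3 m[φ3→snow] = [F, T, F, F]
r3 m[φ4→fog] = [T, T, T, T]
r3 m[φ4→sprk] = [T, T, T, T]
r3 m[φ5→snow] = [T, T, T, T]
r3 m[φ5→slip] = [T, T, T, T]
r3 m[φ6→rain] = [F, F, F, T]
r3 m[ice→φ0] = [T, T, T, T]
r3 m[ice→φ1] = [T, T, F, T]
r3 m[cld→φ0] = [T, T, T, T]
r3 m[cld→φ2] = [T, T, T, T]
r3 m[fog→φ1] = [T, T, T, T]
r3 m[fog→φ4] = [T, T, T, T]
r3 m[sprk→φ4] = [T, T, T, T]
r3 m[rain→φ3] = [F, F, F, T]
r3 m[rain→φ6] = [T, T, T, T]
r3 m[snow→φ2] = [T, T, T, T]
r3 m[snow→φ3] = [T, T, T, T]
r3 m[snow→φ5] = [T, T, T, T]
r3 m[slip→φ5] = [T, T, T, T]
r4 m[φ0→ice] = [T, T, F, T]
r4 m[φ0→cld] = [T, T, T, T]
r4 m[φ1→ice] = [T, T, T, T]
r4 m[φ1→fog] = [T, T, T, T]
r4 m[φ2→cld] = [T, T, T, T]
r4 m[φ2→snow] = [T, T, T, T]
r4 m[φ3→rain] = [T, T, T, T]
r4 m[φ3→snow] = [F, T, F, F]
r4 m[φ4→fog] = [T, T, T, T]
r4 m[φ4→sprk] = [T, T, T, T]
r4 m[φ5→snow] = [T, T, T, T]
r4 m[φ5→slip] = [T, T, T, T]
r4 m[φ6→rain] = [F, F, F, T]
r4 m[ice→φ0] = [T, T, T, T]
r4 m[ice→φ1] = [T, T, F, T]
r4 m[cld→φ0] = [T, T, T, T]
r4 m[cld→φ2] = [T, T, T, T]
r4 m[fog→φ1] = [T, T, T, T]
r4 m[fog→φ4] = [T, T, T, T]
r4 m[sprk→φ4] = [T, T, T, T]
r4 m[rain→φ3] = [F, F, F, T]
r4 m[rain→φ6] = [T, T, T, T]
r4 m[snow→φ2] = [F, T, F, F]
r4 m[snow→φ3] = [T, T, T, T]
r4 m[snow→φ5] = [F, T, F, F]
r4 m[slip→φ5] = [T, T, T, T]
r5 m[φ0→ice] = [T, T, F, T]
r5 m[φ0→cld] = [T, T, T, T]
r5 m[φ1→ice] = [T, T, T, T]
r5 m[φ1→fog] = [T, T, T, T]
r5 m[φ2→cld] = [F, F, T, F]
r5 m[φ2→snow] = [T, T, T, T]
r5 m[φ3→rain] = [T, T, T, T]
r5 m[φ3→snow] = [F, T, F, F]
r5 m[φ4→fog] = [T, T, T, T]
r5 m[φ4→sprk] = [T, T, T, T]
r5 m[φ5→snow] = [T, T, T, T]
r5 m[φ5→slip] = [T, T, F, T]
r5 m[φ6→rain] = [F, F, F, T]
r5 m[ice→φ0] = [T, T, T, T]
r5 m[ice→φ1] = [T, T, F, T]
r5 m[cld→φ0] = [T, T, T, T]
r5 m[cld→φ2] = [T, T, T, T]
r5 m[fog→φ1] = [T, T, T, T]
r5 m[fog→φ4] = [T, T, T, T]
r5 m[sprk→φ4] = [T, T, T, T]
r5 m[rain→φ3] = [F, F, F, T]
r5 m[rain→φ6] = [T, T, T, T]
r5 m[snow→φ2] = [F, T, F, F]
r5 m[snow→φ3] = [T, T, T, T]
r5 m[snow→φ5] = [F, T, F, F]
r5 m[slip→φ5] = [T, T, T, T]
r6 m[φ0→ice] = [T, T, F, T]
r6 m[φ0→cld] = [T, T, T, T]
r6 m[φ1→ice] = [T, T, T, T]
r6 m[φ1→fog] = [T, T, T, T]
r6 m[φ2→cld] = [F, F, T, F]
r6 m[φ2→snow] = [T, T, T, T]
r6 m[φ3→rain] = [T, T, T, T]
r6 m[φ3→snow] = [F, T, F, F]
r6 m[φ4→fog] = [T, T, T, T]
r6 m[φ4→sprk] = [T, T, T, T]
r6 m[φ5→snow] = [T, T, T, T]
r6 m[φ5→slip] = [T, T, F, T]
r6 m[φ6→rain] = [F, F, F, T]
r6 m[ice→φ0] = [T, T, T, T]
r6 m[ice→φ1] = [T, T, F, T]
r6 m[cld→φ0] = [F, F, T, F]
r6 m[cld→φ2] = [T, T, T, T]
r6 m[fog→φ1] = [T, T, T, T]
r6 m[fog→φ4] = [T, T, T, T]
r6 m[sprk→φ4] = [T, T, T, T]
r6 m[rain→φ3] = [F, F, F, T]
r6 m[rain→φ6] = [T, T, T, T]
r6 m[snow→φ2] = [F, T, F, F]
r6 m[snow→φ3] = [T, T, T, T]
r6 m[snow→φ5] = [F, T, F, F]
r6 m[slip→φ5] = [T, T, T, T]
r7 m[φ0→ice] = [T, T, F, T]
r7 m[φ0→cld] = [T, T, T, T]
r7 m[φ1→ice] = [T, T, T, T]
r7 m[φ1→fog] = [T, T, T, T]
r7 m[φ2→cld] = [F, F, T, F]
r7 m[φ2→snow] = [T, T, T, T]
r7 m[φ3→rain] = [T, T, T, T]
r7 m[φ3→snow] = [F, T, F, F]
r7 m[φ4→fog] = [T, T, T, T]
r7 m[φ4→sprk] = [T, T, T, T]
r7 m[φ5→snow] = [T, T, T, T]
r7 m[φ5→slip] = [T, T, F, T]
r7 m[φ6→rain] = [F, F, F, T]
r7 m[ice→φ0] = [T, T, T, T]
r7 m[ice→φ1] = [T, T, F, T]
r7 m[cld→φ0] = [F, F, T, F]
r7 m[cld→φ2] = [T, T, T, T]
r7 m[fog→φ1] = [T, T, T, T]
r7 m[fog→φ4] = [T, T, T, T]
r7 m[sprk→φ4] = [T, T, T, T]
r7 m[rain→φ3] = [F, F, F, T]
r7 m[rain→φ6] = [T, T, T, T]
r7 m[snow→φ2] = [F, T, F, F]
r7 m[snow→φ3] = [T, T, T, T]
r7 m[snow→φ5] = [F, T, F, F]
r7 m[slip→φ5] = [T, T, T, T]
fixed point reached at round 7
b[ice] = ⊗ incoming = [T, T, F, T]

b[ice] = [T, T, F, T]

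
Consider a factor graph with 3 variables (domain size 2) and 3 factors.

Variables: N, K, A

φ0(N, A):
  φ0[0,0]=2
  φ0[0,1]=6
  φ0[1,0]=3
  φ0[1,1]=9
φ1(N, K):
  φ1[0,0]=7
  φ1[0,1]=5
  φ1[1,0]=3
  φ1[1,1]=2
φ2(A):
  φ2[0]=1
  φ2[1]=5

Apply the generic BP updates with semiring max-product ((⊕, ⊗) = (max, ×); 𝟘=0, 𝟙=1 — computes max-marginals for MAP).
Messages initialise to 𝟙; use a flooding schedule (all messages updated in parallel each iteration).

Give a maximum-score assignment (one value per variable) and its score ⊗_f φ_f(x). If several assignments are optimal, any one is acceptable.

init: all messages = 𝟙 over 2 values
r1 m[φ0→N] = [6, 9]
r1 m[φ0→A] = [3, 9]
r1 m[φ1→N] = [7, 3]
r1 m[φ1→K] = [7, 5]
r1 m[φ2→A] = [1, 5]
r1 m[N→φ0] = [1, 1]
r1 m[N→φ1] = [1, 1]
r1 m[K→φ1] = [1, 1]
r1 m[A→φ0] = [1, 1]
r1 m[A→φ2] = [1, 1]
r2 m[φ0→N] = [6, 9]
r2 m[φ0→A] = [3, 9]
r2 m[φ1→N] = [7, 3]
r2 m[φ1→K] = [7, 5]
r2 m[φ2→A] = [1, 5]
r2 m[N→φ0] = [7, 3]
r2 m[N→φ1] = [6, 9]
r2 m[K→φ1] = [1, 1]
r2 m[A→φ0] = [1, 5]
r2 m[A→φ2] = [3, 9]
r3 m[φ0→N] = [30, 45]
r3 m[φ0→A] = [14, 42]
r3 m[φ1→N] = [7, 3]
r3 m[φ1→K] = [42, 30]
r3 m[φ2→A] = [1, 5]
r3 m[N→φ0] = [7, 3]
r3 m[N→φ1] = [6, 9]
r3 m[K→φ1] = [1, 1]
r3 m[A→φ0] = [1, 5]
r3 m[A→φ2] = [3, 9]
r4 m[φ0→N] = [30, 45]
r4 m[φ0→A] = [14, 42]
r4 m[φ1→N] = [7, 3]
r4 m[φ1→K] = [42, 30]
r4 m[φ2→A] = [1, 5]
r4 m[N→φ0] = [7, 3]
r4 m[N→φ1] = [30, 45]
r4 m[K→φ1] = [1, 1]
r4 m[A→φ0] = [1, 5]
r4 m[A→φ2] = [14, 42]
r5 m[φ0→N] = [30, 45]
r5 m[φ0→A] = [14, 42]
r5 m[φ1→N] = [7, 3]
r5 m[φ1→K] = [210, 150]
r5 m[φ2→A] = [1, 5]
r5 m[N→φ0] = [7, 3]
r5 m[N→φ1] = [30, 45]
r5 m[K→φ1] = [1, 1]
r5 m[A→φ0] = [1, 5]
r5 m[A→φ2] = [14, 42]
r6 m[φ0→N] = [30, 45]
r6 m[φ0→A] = [14, 42]
r6 m[φ1→N] = [7, 3]
r6 m[φ1→K] = [210, 150]
r6 m[φ2→A] = [1, 5]
r6 m[N→φ0] = [7, 3]
r6 m[N→φ1] = [30, 45]
r6 m[K→φ1] = [1, 1]
r6 m[A→φ0] = [1, 5]
r6 m[A→φ2] = [14, 42]
fixed point reached at round 6
traceback from N: (N=0, K=0, A=1), score=210

assignment: (N=0, K=0, A=1); score = 210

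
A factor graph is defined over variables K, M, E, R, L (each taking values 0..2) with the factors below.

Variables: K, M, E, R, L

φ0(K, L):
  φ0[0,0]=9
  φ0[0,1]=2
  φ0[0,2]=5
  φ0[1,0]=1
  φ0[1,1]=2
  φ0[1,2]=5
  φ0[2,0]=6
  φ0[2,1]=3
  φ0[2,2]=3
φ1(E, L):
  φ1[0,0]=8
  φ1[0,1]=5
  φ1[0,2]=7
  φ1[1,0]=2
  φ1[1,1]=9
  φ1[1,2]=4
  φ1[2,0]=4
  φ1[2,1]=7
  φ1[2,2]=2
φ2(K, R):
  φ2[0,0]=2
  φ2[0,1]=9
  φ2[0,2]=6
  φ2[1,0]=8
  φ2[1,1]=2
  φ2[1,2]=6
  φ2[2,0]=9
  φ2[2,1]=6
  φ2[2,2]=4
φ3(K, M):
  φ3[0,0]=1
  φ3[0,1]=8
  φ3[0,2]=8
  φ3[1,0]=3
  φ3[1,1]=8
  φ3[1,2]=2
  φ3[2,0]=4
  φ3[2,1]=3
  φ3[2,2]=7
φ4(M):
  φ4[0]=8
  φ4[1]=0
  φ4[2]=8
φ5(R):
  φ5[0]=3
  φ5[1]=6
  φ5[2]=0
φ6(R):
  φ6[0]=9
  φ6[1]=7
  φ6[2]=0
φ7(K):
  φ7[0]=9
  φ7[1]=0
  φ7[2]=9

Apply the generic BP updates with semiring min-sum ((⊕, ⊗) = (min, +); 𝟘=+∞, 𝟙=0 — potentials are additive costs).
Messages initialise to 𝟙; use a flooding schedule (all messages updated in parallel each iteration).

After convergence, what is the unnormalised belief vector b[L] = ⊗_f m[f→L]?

b[L] = [17, 21, 21]

init: all messages = 𝟙 over 3 values
r1 m[φ0→K] = [2, 1, 3]
r1 m[φ0→L] = [1, 2, 3]
r1 m[φ1→E] = [5, 2, 2]
r1 m[φ1→L] = [2, 5, 2]
r1 m[φ2→K] = [2, 2, 4]
r1 m[φ2→R] = [2, 2, 4]
r1 m[φ3→K] = [1, 2, 3]
r1 m[φ3→M] = [1, 3, 2]
r1 m[φ4→M] = [8, 0, 8]
r1 m[φ5→R] = [3, 6, 0]
r1 m[φ6→R] = [9, 7, 0]
r1 m[φ7→K] = [9, 0, 9]
r1 m[K→φ0] = [0, 0, 0]
r1 m[K→φ2] = [0, 0, 0]
r1 m[K→φ3] = [0, 0, 0]
r1 m[K→φ7] = [0, 0, 0]
r1 m[M→φ3] = [0, 0, 0]
r1 m[M→φ4] = [0, 0, 0]
r1 m[E→φ1] = [0, 0, 0]
r1 m[R→φ2] = [0, 0, 0]
r1 m[R→φ5] = [0, 0, 0]
r1 m[R→φ6] = [0, 0, 0]
r1 m[L→φ0] = [0, 0, 0]
r1 m[L→φ1] = [0, 0, 0]
r2 m[φ0→K] = [2, 1, 3]
r2 m[φ0→L] = [1, 2, 3]
r2 m[φ1→E] = [5, 2, 2]
r2 m[φ1→L] = [2, 5, 2]
r2 m[φ2→K] = [2, 2, 4]
r2 m[φ2→R] = [2, 2, 4]
r2 m[φ3→K] = [1, 2, 3]
r2 m[φ3→M] = [1, 3, 2]
r2 m[φ4→M] = [8, 0, 8]
r2 m[φ5→R] = [3, 6, 0]
r2 m[φ6→R] = [9, 7, 0]
r2 m[φ7→K] = [9, 0, 9]
r2 m[K→φ0] = [12, 4, 16]
r2 m[K→φ2] = [12, 3, 15]
r2 m[K→φ3] = [13, 3, 16]
r2 m[K→φ7] = [5, 5, 10]
r2 m[M→φ3] = [8, 0, 8]
r2 m[M→φ4] = [1, 3, 2]
r2 m[E→φ1] = [0, 0, 0]
r2 m[R→φ2] = [12, 13, 0]
r2 m[R→φ5] = [11, 9, 4]
r2 m[R→φ6] = [5, 8, 4]
r2 m[L→φ0] = [2, 5, 2]
r2 m[L→φ1] = [1, 2, 3]
r3 m[φ0→K] = [7, 3, 5]
r3 m[φ0→L] = [5, 6, 9]
r3 m[φ1→E] = [7, 3, 5]
r3 m[φ1→L] = [2, 5, 2]
r3 m[φ2→K] = [6, 6, 4]
r3 m[φ2→R] = [11, 5, 9]
r3 m[φ3→K] = [8, 8, 3]
r3 m[φ3→M] = [6, 11, 5]
r3 m[φ4→M] = [8, 0, 8]
r3 m[φ5→R] = [3, 6, 0]
r3 m[φ6→R] = [9, 7, 0]
r3 m[φ7→K] = [9, 0, 9]
r3 m[K→φ0] = [12, 4, 16]
r3 m[K→φ2] = [12, 3, 15]
r3 m[K→φ3] = [13, 3, 16]
r3 m[K→φ7] = [5, 5, 10]
r3 m[M→φ3] = [8, 0, 8]
r3 m[M→φ4] = [1, 3, 2]
r3 m[E→φ1] = [0, 0, 0]
r3 m[R→φ2] = [12, 13, 0]
r3 m[R→φ5] = [11, 9, 4]
r3 m[R→φ6] = [5, 8, 4]
r3 m[L→φ0] = [2, 5, 2]
r3 m[L→φ1] = [1, 2, 3]
r4 m[φ0→K] = [7, 3, 5]
r4 m[φ0→L] = [5, 6, 9]
r4 m[φ1→E] = [7, 3, 5]
r4 m[φ1→L] = [2, 5, 2]
r4 m[φ2→K] = [6, 6, 4]
r4 m[φ2→R] = [11, 5, 9]
r4 m[φ3→K] = [8, 8, 3]
r4 m[φ3→M] = [6, 11, 5]
r4 m[φ4→M] = [8, 0, 8]
r4 m[φ5→R] = [3, 6, 0]
r4 m[φ6→R] = [9, 7, 0]
r4 m[φ7→K] = [9, 0, 9]
r4 m[K→φ0] = [23, 14, 16]
r4 m[K→φ2] = [24, 11, 17]
r4 m[K→φ3] = [22, 9, 18]
r4 m[K→φ7] = [21, 17, 12]
r4 m[M→φ3] = [8, 0, 8]
r4 m[M→φ4] = [6, 11, 5]
r4 m[E→φ1] = [0, 0, 0]
r4 m[R→φ2] = [12, 13, 0]
r4 m[R→φ5] = [20, 12, 9]
r4 m[R→φ6] = [14, 11, 9]
r4 m[L→φ0] = [2, 5, 2]
r4 m[L→φ1] = [5, 6, 9]
r5 m[φ0→K] = [7, 3, 5]
r5 m[φ0→L] = [15, 16, 19]
r5 m[φ1→E] = [11, 7, 9]
r5 m[φ1→L] = [2, 5, 2]
r5 m[φ2→K] = [6, 6, 4]
r5 m[φ2→R] = [19, 13, 17]
r5 m[φ3→K] = [8, 8, 3]
r5 m[φ3→M] = [12, 17, 11]
r5 m[φ4→M] = [8, 0, 8]
r5 m[φ5→R] = [3, 6, 0]
r5 m[φ6→R] = [9, 7, 0]
r5 m[φ7→K] = [9, 0, 9]
r5 m[K→φ0] = [23, 14, 16]
r5 m[K→φ2] = [24, 11, 17]
r5 m[K→φ3] = [22, 9, 18]
r5 m[K→φ7] = [21, 17, 12]
r5 m[M→φ3] = [8, 0, 8]
r5 m[M→φ4] = [6, 11, 5]
r5 m[E→φ1] = [0, 0, 0]
r5 m[R→φ2] = [12, 13, 0]
r5 m[R→φ5] = [20, 12, 9]
r5 m[R→φ6] = [14, 11, 9]
r5 m[L→φ0] = [2, 5, 2]
r5 m[L→φ1] = [5, 6, 9]
r6 m[φ0→K] = [7, 3, 5]
r6 m[φ0→L] = [15, 16, 19]
r6 m[φ1→E] = [11, 7, 9]
r6 m[φ1→L] = [2, 5, 2]
r6 m[φ2→K] = [6, 6, 4]
r6 m[φ2→R] = [19, 13, 17]
r6 m[φ3→K] = [8, 8, 3]
r6 m[φ3→M] = [12, 17, 11]
r6 m[φ4→M] = [8, 0, 8]
r6 m[φ5→R] = [3, 6, 0]
r6 m[φ6→R] = [9, 7, 0]
r6 m[φ7→K] = [9, 0, 9]
r6 m[K→φ0] = [23, 14, 16]
r6 m[K→φ2] = [24, 11, 17]
r6 m[K→φ3] = [22, 9, 18]
r6 m[K→φ7] = [21, 17, 12]
r6 m[M→φ3] = [8, 0, 8]
r6 m[M→φ4] = [12, 17, 11]
r6 m[E→φ1] = [0, 0, 0]
r6 m[R→φ2] = [12, 13, 0]
r6 m[R→φ5] = [28, 20, 17]
r6 m[R→φ6] = [22, 19, 17]
r6 m[L→φ0] = [2, 5, 2]
r6 m[L→φ1] = [15, 16, 19]
r7 m[φ0→K] = [7, 3, 5]
r7 m[φ0→L] = [15, 16, 19]
r7 m[φ1→E] = [21, 17, 19]
r7 m[φ1→L] = [2, 5, 2]
r7 m[φ2→K] = [6, 6, 4]
r7 m[φ2→R] = [19, 13, 17]
r7 m[φ3→K] = [8, 8, 3]
r7 m[φ3→M] = [12, 17, 11]
r7 m[φ4→M] = [8, 0, 8]
r7 m[φ5→R] = [3, 6, 0]
r7 m[φ6→R] = [9, 7, 0]
r7 m[φ7→K] = [9, 0, 9]
r7 m[K→φ0] = [23, 14, 16]
r7 m[K→φ2] = [24, 11, 17]
r7 m[K→φ3] = [22, 9, 18]
r7 m[K→φ7] = [21, 17, 12]
r7 m[M→φ3] = [8, 0, 8]
r7 m[M→φ4] = [12, 17, 11]
r7 m[E→φ1] = [0, 0, 0]
r7 m[R→φ2] = [12, 13, 0]
r7 m[R→φ5] = [28, 20, 17]
r7 m[R→φ6] = [22, 19, 17]
r7 m[L→φ0] = [2, 5, 2]
r7 m[L→φ1] = [15, 16, 19]
r8 m[φ0→K] = [7, 3, 5]
r8 m[φ0→L] = [15, 16, 19]
r8 m[φ1→E] = [21, 17, 19]
r8 m[φ1→L] = [2, 5, 2]
r8 m[φ2→K] = [6, 6, 4]
r8 m[φ2→R] = [19, 13, 17]
r8 m[φ3→K] = [8, 8, 3]
r8 m[φ3→M] = [12, 17, 11]
r8 m[φ4→M] = [8, 0, 8]
r8 m[φ5→R] = [3, 6, 0]
r8 m[φ6→R] = [9, 7, 0]
r8 m[φ7→K] = [9, 0, 9]
r8 m[K→φ0] = [23, 14, 16]
r8 m[K→φ2] = [24, 11, 17]
r8 m[K→φ3] = [22, 9, 18]
r8 m[K→φ7] = [21, 17, 12]
r8 m[M→φ3] = [8, 0, 8]
r8 m[M→φ4] = [12, 17, 11]
r8 m[E→φ1] = [0, 0, 0]
r8 m[R→φ2] = [12, 13, 0]
r8 m[R→φ5] = [28, 20, 17]
r8 m[R→φ6] = [22, 19, 17]
r8 m[L→φ0] = [2, 5, 2]
r8 m[L→φ1] = [15, 16, 19]
fixed point reached at round 8
b[L] = ⊗ incoming = [17, 21, 21]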